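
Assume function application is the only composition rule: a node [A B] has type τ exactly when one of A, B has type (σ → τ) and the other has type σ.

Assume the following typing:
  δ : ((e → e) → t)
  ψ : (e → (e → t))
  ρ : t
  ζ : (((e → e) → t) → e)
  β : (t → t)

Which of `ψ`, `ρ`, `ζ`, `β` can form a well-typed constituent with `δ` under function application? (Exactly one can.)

ψ : (e → (e → t)) — no; δ wants (e → e), and ψ wants e.
ρ : t — no; δ wants (e → e), and ρ wants nothing (atomic).
ζ — combines: ζ : (((e → e) → t) → e) takes δ : ((e → e) → t) as argument, giving e.
β : (t → t) — no; δ wants (e → e), and β wants t.

ζ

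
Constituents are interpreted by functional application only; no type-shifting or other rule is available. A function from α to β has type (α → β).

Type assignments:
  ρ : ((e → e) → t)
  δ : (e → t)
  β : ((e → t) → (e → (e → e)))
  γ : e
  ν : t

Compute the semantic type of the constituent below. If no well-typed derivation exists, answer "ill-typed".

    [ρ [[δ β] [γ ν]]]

[δ β]: β is ((e → t) → (e → (e → e))), δ is (e → t); result (e → (e → e)).
[γ ν]: e with t — neither is a function whose domain matches the other; composition fails here.

ill-typed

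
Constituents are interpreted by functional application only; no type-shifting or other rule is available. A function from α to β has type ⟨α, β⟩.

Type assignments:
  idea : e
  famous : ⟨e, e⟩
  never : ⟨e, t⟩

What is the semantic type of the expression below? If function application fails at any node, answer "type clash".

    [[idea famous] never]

t

[idea famous]: ⟨e, e⟩ applied to e yields e.
[[idea famous] never]: ⟨e, t⟩ applied to e yields t.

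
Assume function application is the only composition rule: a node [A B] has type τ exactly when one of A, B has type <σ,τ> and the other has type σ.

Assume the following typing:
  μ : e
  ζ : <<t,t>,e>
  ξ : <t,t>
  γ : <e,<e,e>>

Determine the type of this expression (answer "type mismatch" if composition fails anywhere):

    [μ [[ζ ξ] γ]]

[ζ ξ]: <<t,t>,e> applied to <t,t> yields e.
[[ζ ξ] γ]: <e,<e,e>> applied to e yields <e,e>.
[μ [[ζ ξ] γ]]: <e,e> applied to e yields e.

e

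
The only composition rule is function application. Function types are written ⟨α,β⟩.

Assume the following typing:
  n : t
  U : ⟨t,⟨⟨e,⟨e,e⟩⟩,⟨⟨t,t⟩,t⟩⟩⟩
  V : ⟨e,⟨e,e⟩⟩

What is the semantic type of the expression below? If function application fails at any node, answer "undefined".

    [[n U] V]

[n U] — U of type ⟨t,⟨⟨e,⟨e,e⟩⟩,⟨⟨t,t⟩,t⟩⟩⟩ combines with n of type t: type ⟨⟨e,⟨e,e⟩⟩,⟨⟨t,t⟩,t⟩⟩.
[[n U] V] — [n U] of type ⟨⟨e,⟨e,e⟩⟩,⟨⟨t,t⟩,t⟩⟩ combines with V of type ⟨e,⟨e,e⟩⟩: type ⟨⟨t,t⟩,t⟩.

⟨⟨t,t⟩,t⟩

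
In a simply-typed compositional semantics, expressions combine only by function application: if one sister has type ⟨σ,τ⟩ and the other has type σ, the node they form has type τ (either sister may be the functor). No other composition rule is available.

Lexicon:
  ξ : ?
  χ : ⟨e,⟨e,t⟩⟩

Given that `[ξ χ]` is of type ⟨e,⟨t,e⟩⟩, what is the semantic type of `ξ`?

⟨⟨e,⟨e,t⟩⟩,⟨e,⟨t,e⟩⟩⟩

[ξ χ] is required to be ⟨e,⟨t,e⟩⟩. χ : ⟨e,⟨e,t⟩⟩ cannot yield ⟨e,⟨t,e⟩⟩ as functor, so ξ : ⟨⟨e,⟨e,t⟩⟩,⟨e,⟨t,e⟩⟩⟩.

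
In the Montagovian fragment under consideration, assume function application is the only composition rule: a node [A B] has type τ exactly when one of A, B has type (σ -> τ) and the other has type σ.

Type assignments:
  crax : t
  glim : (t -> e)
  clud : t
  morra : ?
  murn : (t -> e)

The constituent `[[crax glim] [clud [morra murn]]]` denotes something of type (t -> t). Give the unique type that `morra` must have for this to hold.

[[crax glim] [clud [morra murn]]] is required to be (t -> t). [crax glim] : e cannot yield (t -> t) as functor, so [clud [morra murn]] : (e -> (t -> t)).
[clud [morra murn]] is required to be (e -> (t -> t)). clud : t cannot yield (e -> (t -> t)) as functor, so [morra murn] : (t -> (e -> (t -> t))).
[morra murn] is required to be (t -> (e -> (t -> t))). murn : (t -> e) cannot yield (t -> (e -> (t -> t))) as functor, so morra : ((t -> e) -> (t -> (e -> (t -> t)))).

((t -> e) -> (t -> (e -> (t -> t))))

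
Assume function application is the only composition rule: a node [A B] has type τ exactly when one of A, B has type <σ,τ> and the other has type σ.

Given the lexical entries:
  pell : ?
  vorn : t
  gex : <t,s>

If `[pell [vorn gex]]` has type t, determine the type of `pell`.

[pell [vorn gex]] is required to be t. [vorn gex] : s cannot yield t as functor, so pell : <s,t>.

<s,t>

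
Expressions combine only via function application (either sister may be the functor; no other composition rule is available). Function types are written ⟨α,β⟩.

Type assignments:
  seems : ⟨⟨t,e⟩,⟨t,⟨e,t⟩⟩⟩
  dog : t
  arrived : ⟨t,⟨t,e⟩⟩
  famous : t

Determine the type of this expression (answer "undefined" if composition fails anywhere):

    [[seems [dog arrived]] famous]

⟨e,t⟩

[dog arrived]: ⟨t,⟨t,e⟩⟩ applied to t yields ⟨t,e⟩.
[seems [dog arrived]]: ⟨⟨t,e⟩,⟨t,⟨e,t⟩⟩⟩ applied to ⟨t,e⟩ yields ⟨t,⟨e,t⟩⟩.
[[seems [dog arrived]] famous]: ⟨t,⟨e,t⟩⟩ applied to t yields ⟨e,t⟩.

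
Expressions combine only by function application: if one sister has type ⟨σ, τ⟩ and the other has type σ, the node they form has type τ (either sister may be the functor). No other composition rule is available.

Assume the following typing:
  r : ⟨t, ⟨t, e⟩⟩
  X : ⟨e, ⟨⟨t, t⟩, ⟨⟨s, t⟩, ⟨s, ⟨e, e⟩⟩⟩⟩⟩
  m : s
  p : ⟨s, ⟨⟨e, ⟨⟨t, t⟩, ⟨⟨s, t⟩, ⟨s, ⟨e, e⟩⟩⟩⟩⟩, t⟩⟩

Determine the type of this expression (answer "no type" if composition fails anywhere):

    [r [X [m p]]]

⟨t, e⟩

[m p]: ⟨s, ⟨⟨e, ⟨⟨t, t⟩, ⟨⟨s, t⟩, ⟨s, ⟨e, e⟩⟩⟩⟩⟩, t⟩⟩ applied to s yields ⟨⟨e, ⟨⟨t, t⟩, ⟨⟨s, t⟩, ⟨s, ⟨e, e⟩⟩⟩⟩⟩, t⟩.
[X [m p]]: ⟨⟨e, ⟨⟨t, t⟩, ⟨⟨s, t⟩, ⟨s, ⟨e, e⟩⟩⟩⟩⟩, t⟩ applied to ⟨e, ⟨⟨t, t⟩, ⟨⟨s, t⟩, ⟨s, ⟨e, e⟩⟩⟩⟩⟩ yields t.
[r [X [m p]]]: ⟨t, ⟨t, e⟩⟩ applied to t yields ⟨t, e⟩.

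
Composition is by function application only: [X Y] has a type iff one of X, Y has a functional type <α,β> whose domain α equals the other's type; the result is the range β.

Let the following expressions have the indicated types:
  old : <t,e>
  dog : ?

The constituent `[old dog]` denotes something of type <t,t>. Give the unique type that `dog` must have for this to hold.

For [old dog] to have type <t,t> with old of type <t,e>, dog must be the function: dog : <<t,e>,<t,t>>.

<<t,e>,<t,t>>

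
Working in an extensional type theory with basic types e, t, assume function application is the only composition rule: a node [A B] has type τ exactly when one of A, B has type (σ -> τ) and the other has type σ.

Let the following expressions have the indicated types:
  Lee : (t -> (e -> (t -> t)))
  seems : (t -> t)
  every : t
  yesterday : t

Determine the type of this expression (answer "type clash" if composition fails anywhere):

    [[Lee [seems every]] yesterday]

[seems every]: functor seems : (t -> t), argument every : t; result t.
[Lee [seems every]]: functor Lee : (t -> (e -> (t -> t))), argument [seems every] : t; result (e -> (t -> t)).
[[Lee [seems every]] yesterday]: (e -> (t -> t)) and t cannot combine by function application — type clash.

type clash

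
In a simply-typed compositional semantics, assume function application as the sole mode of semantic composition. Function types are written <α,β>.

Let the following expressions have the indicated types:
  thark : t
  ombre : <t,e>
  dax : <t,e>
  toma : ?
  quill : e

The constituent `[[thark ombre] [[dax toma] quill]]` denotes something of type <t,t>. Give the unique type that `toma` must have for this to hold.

<<t,e>,<e,<e,<t,t>>>>

At [[thark ombre] [[dax toma] quill]] (required: <t,t>): [thark ombre] is e, which is not a function with range <t,t>; hence [[dax toma] quill] is the functor — type <e,<t,t>>.
At [[dax toma] quill] (required: <e,<t,t>>): quill is e, which is not a function with range <e,<t,t>>; hence [dax toma] is the functor — type <e,<e,<t,t>>>.
At [dax toma] (required: <e,<e,<t,t>>>): dax is <t,e>, which is not a function with range <e,<e,<t,t>>>; hence toma is the functor — type <<t,e>,<e,<e,<t,t>>>>.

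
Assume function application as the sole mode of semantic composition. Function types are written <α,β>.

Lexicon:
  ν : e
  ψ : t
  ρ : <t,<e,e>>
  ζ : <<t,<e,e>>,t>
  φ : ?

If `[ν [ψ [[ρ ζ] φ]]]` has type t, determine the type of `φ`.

<t,<t,<e,t>>>

[ν [ψ [[ρ ζ] φ]]] must have type t. The sister ν has type e; that is not a function onto t, so [ψ [[ρ ζ] φ]] must be the functor, of type <e,t>.
[ψ [[ρ ζ] φ]] must have type <e,t>. The sister ψ has type t; that is not a function onto <e,t>, so [[ρ ζ] φ] must be the functor, of type <t,<e,t>>.
[[ρ ζ] φ] must have type <t,<e,t>>. The sister [ρ ζ] has type t; that is not a function onto <t,<e,t>>, so φ must be the functor, of type <t,<t,<e,t>>>.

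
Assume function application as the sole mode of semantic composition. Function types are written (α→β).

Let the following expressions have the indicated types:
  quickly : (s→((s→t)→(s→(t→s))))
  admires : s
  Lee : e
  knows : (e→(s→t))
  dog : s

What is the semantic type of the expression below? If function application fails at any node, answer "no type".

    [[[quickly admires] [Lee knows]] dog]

[quickly admires] — quickly of type (s→((s→t)→(s→(t→s)))) combines with admires of type s: type ((s→t)→(s→(t→s))).
[Lee knows] — knows of type (e→(s→t)) combines with Lee of type e: type (s→t).
[[quickly admires] [Lee knows]] — [quickly admires] of type ((s→t)→(s→(t→s))) combines with [Lee knows] of type (s→t): type (s→(t→s)).
[[[quickly admires] [Lee knows]] dog] — [[quickly admires] [Lee knows]] of type (s→(t→s)) combines with dog of type s: type (t→s).

(t→s)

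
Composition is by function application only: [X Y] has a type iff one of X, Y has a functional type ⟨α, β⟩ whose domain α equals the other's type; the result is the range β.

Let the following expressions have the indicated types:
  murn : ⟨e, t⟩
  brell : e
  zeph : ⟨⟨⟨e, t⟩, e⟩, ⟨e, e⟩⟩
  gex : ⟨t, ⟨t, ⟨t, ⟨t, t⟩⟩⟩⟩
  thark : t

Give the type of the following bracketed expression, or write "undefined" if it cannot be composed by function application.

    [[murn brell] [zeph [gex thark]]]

[murn brell] — murn of type ⟨e, t⟩ combines with brell of type e: type t.
[gex thark] — gex of type ⟨t, ⟨t, ⟨t, ⟨t, t⟩⟩⟩⟩ combines with thark of type t: type ⟨t, ⟨t, ⟨t, t⟩⟩⟩.
At [zeph [gex thark]]: neither ⟨⟨⟨e, t⟩, e⟩, ⟨e, e⟩⟩ nor ⟨t, ⟨t, ⟨t, t⟩⟩⟩ can take the other as argument; the node is ill-typed.

undefined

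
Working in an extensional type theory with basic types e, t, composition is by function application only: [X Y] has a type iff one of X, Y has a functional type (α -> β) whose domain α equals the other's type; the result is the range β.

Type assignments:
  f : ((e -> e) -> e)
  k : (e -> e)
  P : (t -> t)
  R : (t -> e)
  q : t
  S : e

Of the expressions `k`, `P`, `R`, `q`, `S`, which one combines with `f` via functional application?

k — combines: f : ((e -> e) -> e) takes k : (e -> e) as argument, giving e.
P : (t -> t) — f needs (e -> e); P needs t; neither fits.
R : (t -> e) — f needs (e -> e); R needs t; neither fits.
q : t — f needs (e -> e); q needs nothing (atomic); neither fits.
S : e — f needs (e -> e); S needs nothing (atomic); neither fits.

k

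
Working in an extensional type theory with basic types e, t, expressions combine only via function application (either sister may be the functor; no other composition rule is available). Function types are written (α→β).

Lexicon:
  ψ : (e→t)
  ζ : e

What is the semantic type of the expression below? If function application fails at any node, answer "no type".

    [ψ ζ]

[ψ ζ] — ψ of type (e→t) combines with ζ of type e: type t.

t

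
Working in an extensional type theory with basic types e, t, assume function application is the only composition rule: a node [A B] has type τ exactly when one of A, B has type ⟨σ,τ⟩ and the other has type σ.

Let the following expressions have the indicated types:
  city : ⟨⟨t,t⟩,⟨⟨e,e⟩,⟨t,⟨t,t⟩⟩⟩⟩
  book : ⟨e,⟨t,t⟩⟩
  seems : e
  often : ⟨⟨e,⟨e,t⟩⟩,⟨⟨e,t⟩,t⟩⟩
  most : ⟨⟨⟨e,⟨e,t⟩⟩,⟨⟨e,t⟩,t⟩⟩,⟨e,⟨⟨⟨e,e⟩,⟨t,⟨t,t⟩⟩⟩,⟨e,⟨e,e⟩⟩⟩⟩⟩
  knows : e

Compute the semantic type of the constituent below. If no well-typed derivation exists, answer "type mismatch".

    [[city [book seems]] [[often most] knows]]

⟨e,⟨e,e⟩⟩

[book seems]: functor book : ⟨e,⟨t,t⟩⟩, argument seems : e; result ⟨t,t⟩.
[city [book seems]]: functor city : ⟨⟨t,t⟩,⟨⟨e,e⟩,⟨t,⟨t,t⟩⟩⟩⟩, argument [book seems] : ⟨t,t⟩; result ⟨⟨e,e⟩,⟨t,⟨t,t⟩⟩⟩.
[often most]: functor most : ⟨⟨⟨e,⟨e,t⟩⟩,⟨⟨e,t⟩,t⟩⟩,⟨e,⟨⟨⟨e,e⟩,⟨t,⟨t,t⟩⟩⟩,⟨e,⟨e,e⟩⟩⟩⟩⟩, argument often : ⟨⟨e,⟨e,t⟩⟩,⟨⟨e,t⟩,t⟩⟩; result ⟨e,⟨⟨⟨e,e⟩,⟨t,⟨t,t⟩⟩⟩,⟨e,⟨e,e⟩⟩⟩⟩.
[[often most] knows]: functor [often most] : ⟨e,⟨⟨⟨e,e⟩,⟨t,⟨t,t⟩⟩⟩,⟨e,⟨e,e⟩⟩⟩⟩, argument knows : e; result ⟨⟨⟨e,e⟩,⟨t,⟨t,t⟩⟩⟩,⟨e,⟨e,e⟩⟩⟩.
[[city [book seems]] [[often most] knows]]: functor [[often most] knows] : ⟨⟨⟨e,e⟩,⟨t,⟨t,t⟩⟩⟩,⟨e,⟨e,e⟩⟩⟩, argument [city [book seems]] : ⟨⟨e,e⟩,⟨t,⟨t,t⟩⟩⟩; result ⟨e,⟨e,e⟩⟩.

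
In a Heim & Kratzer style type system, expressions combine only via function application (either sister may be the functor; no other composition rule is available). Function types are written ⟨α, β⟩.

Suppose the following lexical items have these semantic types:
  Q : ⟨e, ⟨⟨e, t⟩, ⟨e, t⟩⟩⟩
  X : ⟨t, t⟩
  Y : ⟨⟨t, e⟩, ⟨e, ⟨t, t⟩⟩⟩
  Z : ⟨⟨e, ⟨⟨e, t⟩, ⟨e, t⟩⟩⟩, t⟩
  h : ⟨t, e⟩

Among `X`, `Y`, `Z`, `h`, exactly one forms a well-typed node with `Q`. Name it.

X : ⟨t, t⟩ — no; Q wants e, and X wants t.
Y : ⟨⟨t, e⟩, ⟨e, ⟨t, t⟩⟩⟩ — no; Q wants e, and Y wants ⟨t, e⟩.
Z — combines: Z : ⟨⟨e, ⟨⟨e, t⟩, ⟨e, t⟩⟩⟩, t⟩ takes Q : ⟨e, ⟨⟨e, t⟩, ⟨e, t⟩⟩⟩ as argument, giving t.
h : ⟨t, e⟩ — no; Q wants e, and h wants t.

Z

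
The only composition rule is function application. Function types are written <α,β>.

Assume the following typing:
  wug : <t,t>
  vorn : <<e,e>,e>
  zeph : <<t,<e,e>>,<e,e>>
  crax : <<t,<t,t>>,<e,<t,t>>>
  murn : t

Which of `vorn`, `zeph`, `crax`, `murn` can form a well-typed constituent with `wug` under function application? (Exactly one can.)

murn

vorn : <<e,e>,e> — wug needs t; vorn needs <e,e>; neither fits.
zeph : <<t,<e,e>>,<e,e>> — wug needs t; zeph needs <t,<e,e>>; neither fits.
crax : <<t,<t,t>>,<e,<t,t>>> — wug needs t; crax needs <t,<t,t>>; neither fits.
murn — combines: wug : <t,t> takes murn : t as argument, giving t.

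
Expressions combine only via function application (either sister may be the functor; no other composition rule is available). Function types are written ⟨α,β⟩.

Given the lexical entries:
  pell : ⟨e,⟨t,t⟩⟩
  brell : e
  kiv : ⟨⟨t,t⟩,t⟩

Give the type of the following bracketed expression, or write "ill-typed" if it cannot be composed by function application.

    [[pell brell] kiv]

At [pell brell], pell : ⟨e,⟨t,t⟩⟩ takes brell : e, giving ⟨t,t⟩.
At [[pell brell] kiv], kiv : ⟨⟨t,t⟩,t⟩ takes [pell brell] : ⟨t,t⟩, giving t.

t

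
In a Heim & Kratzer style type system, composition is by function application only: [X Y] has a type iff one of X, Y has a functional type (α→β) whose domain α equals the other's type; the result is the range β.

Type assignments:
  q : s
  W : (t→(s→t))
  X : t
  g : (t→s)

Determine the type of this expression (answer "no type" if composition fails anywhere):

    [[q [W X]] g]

s

[W X]: (t→(s→t)) applied to t yields (s→t).
[q [W X]]: (s→t) applied to s yields t.
[[q [W X]] g]: (t→s) applied to t yields s.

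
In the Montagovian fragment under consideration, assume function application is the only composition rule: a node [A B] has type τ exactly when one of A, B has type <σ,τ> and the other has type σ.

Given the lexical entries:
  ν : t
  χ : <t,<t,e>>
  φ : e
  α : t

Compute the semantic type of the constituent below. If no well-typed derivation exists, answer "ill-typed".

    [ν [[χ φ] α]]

[χ φ]: <t,<t,e>> and e cannot combine by function application — type clash.

ill-typed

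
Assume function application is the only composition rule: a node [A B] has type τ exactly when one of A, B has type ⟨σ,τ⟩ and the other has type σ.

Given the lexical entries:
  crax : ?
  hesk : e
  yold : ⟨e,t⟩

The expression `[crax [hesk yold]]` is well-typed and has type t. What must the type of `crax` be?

For [crax [hesk yold]] to have type t with [hesk yold] of type t, crax must be the function: crax : ⟨t,t⟩.

⟨t,t⟩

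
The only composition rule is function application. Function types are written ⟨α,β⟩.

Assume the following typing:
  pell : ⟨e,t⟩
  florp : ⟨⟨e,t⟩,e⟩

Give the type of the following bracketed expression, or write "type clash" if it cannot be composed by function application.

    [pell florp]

At [pell florp], florp : ⟨⟨e,t⟩,e⟩ takes pell : ⟨e,t⟩, giving e.

e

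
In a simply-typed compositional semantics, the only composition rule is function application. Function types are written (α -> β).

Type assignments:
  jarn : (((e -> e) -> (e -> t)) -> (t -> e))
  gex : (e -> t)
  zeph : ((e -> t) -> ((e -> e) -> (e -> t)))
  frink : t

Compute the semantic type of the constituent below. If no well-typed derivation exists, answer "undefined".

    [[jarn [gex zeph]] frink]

e

[gex zeph] — zeph of type ((e -> t) -> ((e -> e) -> (e -> t))) combines with gex of type (e -> t): type ((e -> e) -> (e -> t)).
[jarn [gex zeph]] — jarn of type (((e -> e) -> (e -> t)) -> (t -> e)) combines with [gex zeph] of type ((e -> e) -> (e -> t)): type (t -> e).
[[jarn [gex zeph]] frink] — [jarn [gex zeph]] of type (t -> e) combines with frink of type t: type e.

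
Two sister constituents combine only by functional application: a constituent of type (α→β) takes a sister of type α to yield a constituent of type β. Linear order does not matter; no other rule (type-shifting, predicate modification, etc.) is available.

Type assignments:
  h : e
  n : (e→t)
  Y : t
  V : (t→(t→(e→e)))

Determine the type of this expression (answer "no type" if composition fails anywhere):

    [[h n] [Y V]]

[h n]: (e→t) applied to e yields t.
[Y V]: (t→(t→(e→e))) applied to t yields (t→(e→e)).
[[h n] [Y V]]: (t→(e→e)) applied to t yields (e→e).

(e→e)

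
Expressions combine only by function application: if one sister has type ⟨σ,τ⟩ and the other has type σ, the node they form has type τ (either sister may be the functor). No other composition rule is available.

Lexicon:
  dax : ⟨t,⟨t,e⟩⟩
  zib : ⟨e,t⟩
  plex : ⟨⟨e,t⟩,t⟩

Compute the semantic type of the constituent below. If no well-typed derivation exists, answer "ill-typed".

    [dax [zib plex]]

⟨t,e⟩

[zib plex]: plex is ⟨⟨e,t⟩,t⟩, zib is ⟨e,t⟩; result t.
[dax [zib plex]]: dax is ⟨t,⟨t,e⟩⟩, [zib plex] is t; result ⟨t,e⟩.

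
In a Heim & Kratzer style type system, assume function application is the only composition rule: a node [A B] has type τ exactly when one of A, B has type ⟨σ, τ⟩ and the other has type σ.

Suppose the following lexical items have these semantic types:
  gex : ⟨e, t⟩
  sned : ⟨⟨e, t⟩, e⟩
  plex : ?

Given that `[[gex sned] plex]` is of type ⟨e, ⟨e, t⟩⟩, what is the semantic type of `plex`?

[[gex sned] plex] must have type ⟨e, ⟨e, t⟩⟩. The sister [gex sned] has type e; that is not a function onto ⟨e, ⟨e, t⟩⟩, so plex must be the functor, of type ⟨e, ⟨e, ⟨e, t⟩⟩⟩.

⟨e, ⟨e, ⟨e, t⟩⟩⟩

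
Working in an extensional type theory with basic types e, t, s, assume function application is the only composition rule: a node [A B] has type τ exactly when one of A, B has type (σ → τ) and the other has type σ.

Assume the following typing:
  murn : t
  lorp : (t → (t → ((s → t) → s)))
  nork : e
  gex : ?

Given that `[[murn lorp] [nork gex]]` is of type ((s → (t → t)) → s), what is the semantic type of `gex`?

(e → ((t → ((s → t) → s)) → ((s → (t → t)) → s)))

[[murn lorp] [nork gex]] must have type ((s → (t → t)) → s). The sister [murn lorp] has type (t → ((s → t) → s)); that is not a function onto ((s → (t → t)) → s), so [nork gex] must be the functor, of type ((t → ((s → t) → s)) → ((s → (t → t)) → s)).
[nork gex] must have type ((t → ((s → t) → s)) → ((s → (t → t)) → s)). The sister nork has type e; that is not a function onto ((t → ((s → t) → s)) → ((s → (t → t)) → s)), so gex must be the functor, of type (e → ((t → ((s → t) → s)) → ((s → (t → t)) → s))).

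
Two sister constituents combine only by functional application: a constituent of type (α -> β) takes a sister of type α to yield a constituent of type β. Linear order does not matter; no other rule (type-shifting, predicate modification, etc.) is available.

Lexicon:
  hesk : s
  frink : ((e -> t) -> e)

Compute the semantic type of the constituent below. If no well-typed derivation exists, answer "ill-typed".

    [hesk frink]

[hesk frink]: s with ((e -> t) -> e) — neither is a function whose domain matches the other; composition fails here.

ill-typed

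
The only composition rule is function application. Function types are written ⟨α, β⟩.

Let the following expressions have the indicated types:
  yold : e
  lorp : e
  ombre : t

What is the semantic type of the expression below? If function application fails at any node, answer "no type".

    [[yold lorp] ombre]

no type

[yold lorp]: e and e cannot combine by function application — type clash.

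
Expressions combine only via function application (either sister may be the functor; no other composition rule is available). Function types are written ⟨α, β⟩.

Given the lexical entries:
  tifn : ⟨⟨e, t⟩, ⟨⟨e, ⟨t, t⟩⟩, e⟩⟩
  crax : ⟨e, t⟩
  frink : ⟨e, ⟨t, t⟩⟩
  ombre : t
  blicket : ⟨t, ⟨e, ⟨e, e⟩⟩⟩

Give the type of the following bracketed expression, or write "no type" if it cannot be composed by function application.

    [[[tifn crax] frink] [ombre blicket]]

⟨e, e⟩

[tifn crax]: functor tifn : ⟨⟨e, t⟩, ⟨⟨e, ⟨t, t⟩⟩, e⟩⟩, argument crax : ⟨e, t⟩; result ⟨⟨e, ⟨t, t⟩⟩, e⟩.
[[tifn crax] frink]: functor [tifn crax] : ⟨⟨e, ⟨t, t⟩⟩, e⟩, argument frink : ⟨e, ⟨t, t⟩⟩; result e.
[ombre blicket]: functor blicket : ⟨t, ⟨e, ⟨e, e⟩⟩⟩, argument ombre : t; result ⟨e, ⟨e, e⟩⟩.
[[[tifn crax] frink] [ombre blicket]]: functor [ombre blicket] : ⟨e, ⟨e, e⟩⟩, argument [[tifn crax] frink] : e; result ⟨e, e⟩.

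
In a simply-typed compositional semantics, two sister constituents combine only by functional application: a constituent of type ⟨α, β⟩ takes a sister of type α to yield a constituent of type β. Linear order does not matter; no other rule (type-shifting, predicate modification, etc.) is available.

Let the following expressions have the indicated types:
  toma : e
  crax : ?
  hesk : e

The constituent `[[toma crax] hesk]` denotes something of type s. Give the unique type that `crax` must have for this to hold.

For [[toma crax] hesk] to have type s with hesk of type e, [toma crax] must be the function: [toma crax] : ⟨e, s⟩.
For [toma crax] to have type ⟨e, s⟩ with toma of type e, crax must be the function: crax : ⟨e, ⟨e, s⟩⟩.

⟨e, ⟨e, s⟩⟩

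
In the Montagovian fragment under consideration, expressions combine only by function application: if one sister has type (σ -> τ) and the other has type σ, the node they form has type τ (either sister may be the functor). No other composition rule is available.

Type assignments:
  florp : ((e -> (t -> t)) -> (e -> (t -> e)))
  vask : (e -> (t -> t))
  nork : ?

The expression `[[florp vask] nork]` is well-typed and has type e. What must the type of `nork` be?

((e -> (t -> e)) -> e)

For [[florp vask] nork] to have type e with [florp vask] of type (e -> (t -> e)), nork must be the function: nork : ((e -> (t -> e)) -> e).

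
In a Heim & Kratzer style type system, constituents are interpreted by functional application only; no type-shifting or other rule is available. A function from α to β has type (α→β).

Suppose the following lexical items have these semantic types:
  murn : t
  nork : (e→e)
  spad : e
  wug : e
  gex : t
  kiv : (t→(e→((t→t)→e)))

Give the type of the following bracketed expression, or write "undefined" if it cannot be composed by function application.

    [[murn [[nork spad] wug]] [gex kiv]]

undefined

[nork spad]: functor nork : (e→e), argument spad : e; result e.
[[nork spad] wug]: e with e — neither is a function whose domain matches the other; composition fails here.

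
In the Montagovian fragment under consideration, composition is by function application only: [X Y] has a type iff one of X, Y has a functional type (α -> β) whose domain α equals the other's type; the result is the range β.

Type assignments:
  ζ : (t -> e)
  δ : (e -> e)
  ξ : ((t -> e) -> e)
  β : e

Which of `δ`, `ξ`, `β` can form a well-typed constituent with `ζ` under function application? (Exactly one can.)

δ : (e -> e) — no; ζ wants t, and δ wants e.
ξ — combines: ξ : ((t -> e) -> e) takes ζ : (t -> e) as argument, giving e.
β : e — no; ζ wants t, and β wants nothing (atomic).

ξ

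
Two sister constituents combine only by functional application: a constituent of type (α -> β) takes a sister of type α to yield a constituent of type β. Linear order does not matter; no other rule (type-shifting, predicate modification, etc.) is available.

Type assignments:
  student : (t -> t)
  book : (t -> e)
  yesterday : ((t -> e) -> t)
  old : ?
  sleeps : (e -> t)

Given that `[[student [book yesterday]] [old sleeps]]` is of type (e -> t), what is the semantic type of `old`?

[[student [book yesterday]] [old sleeps]] must have type (e -> t). The sister [student [book yesterday]] has type t; that is not a function onto (e -> t), so [old sleeps] must be the functor, of type (t -> (e -> t)).
[old sleeps] must have type (t -> (e -> t)). The sister sleeps has type (e -> t); that is not a function onto (t -> (e -> t)), so old must be the functor, of type ((e -> t) -> (t -> (e -> t))).

((e -> t) -> (t -> (e -> t)))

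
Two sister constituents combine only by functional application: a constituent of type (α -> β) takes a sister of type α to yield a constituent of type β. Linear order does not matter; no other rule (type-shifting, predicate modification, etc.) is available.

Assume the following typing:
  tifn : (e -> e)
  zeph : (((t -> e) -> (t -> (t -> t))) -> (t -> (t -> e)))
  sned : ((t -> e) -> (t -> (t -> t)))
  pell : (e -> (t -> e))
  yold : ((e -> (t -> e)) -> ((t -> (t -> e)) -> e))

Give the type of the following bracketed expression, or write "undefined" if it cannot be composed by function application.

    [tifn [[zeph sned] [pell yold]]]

[zeph sned]: (((t -> e) -> (t -> (t -> t))) -> (t -> (t -> e))) applied to ((t -> e) -> (t -> (t -> t))) yields (t -> (t -> e)).
[pell yold]: ((e -> (t -> e)) -> ((t -> (t -> e)) -> e)) applied to (e -> (t -> e)) yields ((t -> (t -> e)) -> e).
[[zeph sned] [pell yold]]: ((t -> (t -> e)) -> e) applied to (t -> (t -> e)) yields e.
[tifn [[zeph sned] [pell yold]]]: (e -> e) applied to e yields e.

e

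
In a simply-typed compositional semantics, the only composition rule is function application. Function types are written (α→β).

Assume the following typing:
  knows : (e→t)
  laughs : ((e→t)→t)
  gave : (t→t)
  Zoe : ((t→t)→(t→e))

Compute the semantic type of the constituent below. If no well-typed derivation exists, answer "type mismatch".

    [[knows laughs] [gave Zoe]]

[knows laughs]: laughs is ((e→t)→t), knows is (e→t); result t.
[gave Zoe]: Zoe is ((t→t)→(t→e)), gave is (t→t); result (t→e).
[[knows laughs] [gave Zoe]]: [gave Zoe] is (t→e), [knows laughs] is t; result e.

e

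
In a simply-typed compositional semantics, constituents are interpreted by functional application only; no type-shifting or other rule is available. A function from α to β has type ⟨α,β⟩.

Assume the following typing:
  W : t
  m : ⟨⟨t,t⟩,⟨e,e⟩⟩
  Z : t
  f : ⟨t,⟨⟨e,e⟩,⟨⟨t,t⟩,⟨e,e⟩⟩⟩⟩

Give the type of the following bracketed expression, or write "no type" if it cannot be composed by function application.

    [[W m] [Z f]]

[W m]: t and ⟨⟨t,t⟩,⟨e,e⟩⟩ cannot combine by function application — type clash.

no type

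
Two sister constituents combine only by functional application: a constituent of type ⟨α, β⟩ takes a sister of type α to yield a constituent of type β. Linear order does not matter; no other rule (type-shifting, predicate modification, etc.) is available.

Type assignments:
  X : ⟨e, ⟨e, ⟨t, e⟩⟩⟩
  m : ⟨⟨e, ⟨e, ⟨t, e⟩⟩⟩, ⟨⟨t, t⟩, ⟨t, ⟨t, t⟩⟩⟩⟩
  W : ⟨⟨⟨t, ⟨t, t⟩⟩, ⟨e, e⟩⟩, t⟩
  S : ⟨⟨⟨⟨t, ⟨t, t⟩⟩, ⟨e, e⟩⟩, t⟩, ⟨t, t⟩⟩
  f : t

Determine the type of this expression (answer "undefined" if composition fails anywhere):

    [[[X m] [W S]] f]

[X m] — m of type ⟨⟨e, ⟨e, ⟨t, e⟩⟩⟩, ⟨⟨t, t⟩, ⟨t, ⟨t, t⟩⟩⟩⟩ combines with X of type ⟨e, ⟨e, ⟨t, e⟩⟩⟩: type ⟨⟨t, t⟩, ⟨t, ⟨t, t⟩⟩⟩.
[W S] — S of type ⟨⟨⟨⟨t, ⟨t, t⟩⟩, ⟨e, e⟩⟩, t⟩, ⟨t, t⟩⟩ combines with W of type ⟨⟨⟨t, ⟨t, t⟩⟩, ⟨e, e⟩⟩, t⟩: type ⟨t, t⟩.
[[X m] [W S]] — [X m] of type ⟨⟨t, t⟩, ⟨t, ⟨t, t⟩⟩⟩ combines with [W S] of type ⟨t, t⟩: type ⟨t, ⟨t, t⟩⟩.
[[[X m] [W S]] f] — [[X m] [W S]] of type ⟨t, ⟨t, t⟩⟩ combines with f of type t: type ⟨t, t⟩.

⟨t, t⟩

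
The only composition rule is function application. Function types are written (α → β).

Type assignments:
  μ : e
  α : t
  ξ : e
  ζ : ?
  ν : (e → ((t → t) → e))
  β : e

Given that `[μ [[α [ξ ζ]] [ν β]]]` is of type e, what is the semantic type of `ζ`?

[μ [[α [ξ ζ]] [ν β]]] is required to be e. μ : e cannot yield e as functor, so [[α [ξ ζ]] [ν β]] : (e → e).
[[α [ξ ζ]] [ν β]] is required to be (e → e). [ν β] : ((t → t) → e) cannot yield (e → e) as functor, so [α [ξ ζ]] : (((t → t) → e) → (e → e)).
[α [ξ ζ]] is required to be (((t → t) → e) → (e → e)). α : t cannot yield (((t → t) → e) → (e → e)) as functor, so [ξ ζ] : (t → (((t → t) → e) → (e → e))).
[ξ ζ] is required to be (t → (((t → t) → e) → (e → e))). ξ : e cannot yield (t → (((t → t) → e) → (e → e))) as functor, so ζ : (e → (t → (((t → t) → e) → (e → e)))).

(e → (t → (((t → t) → e) → (e → e))))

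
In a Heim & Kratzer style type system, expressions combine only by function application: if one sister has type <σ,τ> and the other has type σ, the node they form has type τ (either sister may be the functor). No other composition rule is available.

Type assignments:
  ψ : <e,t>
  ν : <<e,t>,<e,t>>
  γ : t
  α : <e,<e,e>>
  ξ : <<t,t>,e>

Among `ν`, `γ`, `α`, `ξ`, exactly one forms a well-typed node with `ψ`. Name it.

ν — combines: ν : <<e,t>,<e,t>> takes ψ : <e,t> as argument, giving <e,t>.
γ : t — ψ needs e; γ needs nothing (atomic); neither fits.
α : <e,<e,e>> — ψ needs e; α needs e; neither fits.
ξ : <<t,t>,e> — ψ needs e; ξ needs <t,t>; neither fits.

ν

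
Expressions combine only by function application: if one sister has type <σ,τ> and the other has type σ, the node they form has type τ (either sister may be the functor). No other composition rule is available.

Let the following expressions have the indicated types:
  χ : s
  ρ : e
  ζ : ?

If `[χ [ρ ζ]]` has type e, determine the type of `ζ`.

<e,<s,e>>

[χ [ρ ζ]] is required to be e. χ : s cannot yield e as functor, so [ρ ζ] : <s,e>.
[ρ ζ] is required to be <s,e>. ρ : e cannot yield <s,e> as functor, so ζ : <e,<s,e>>.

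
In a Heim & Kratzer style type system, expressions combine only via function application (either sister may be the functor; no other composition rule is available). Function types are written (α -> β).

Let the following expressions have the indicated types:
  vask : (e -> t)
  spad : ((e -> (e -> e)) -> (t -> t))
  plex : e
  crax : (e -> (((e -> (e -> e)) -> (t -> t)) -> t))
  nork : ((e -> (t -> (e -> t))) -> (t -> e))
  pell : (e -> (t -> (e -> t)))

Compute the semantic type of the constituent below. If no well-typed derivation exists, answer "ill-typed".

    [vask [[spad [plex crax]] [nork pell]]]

t

[plex crax]: (e -> (((e -> (e -> e)) -> (t -> t)) -> t)) applied to e yields (((e -> (e -> e)) -> (t -> t)) -> t).
[spad [plex crax]]: (((e -> (e -> e)) -> (t -> t)) -> t) applied to ((e -> (e -> e)) -> (t -> t)) yields t.
[nork pell]: ((e -> (t -> (e -> t))) -> (t -> e)) applied to (e -> (t -> (e -> t))) yields (t -> e).
[[spad [plex crax]] [nork pell]]: (t -> e) applied to t yields e.
[vask [[spad [plex crax]] [nork pell]]]: (e -> t) applied to e yields t.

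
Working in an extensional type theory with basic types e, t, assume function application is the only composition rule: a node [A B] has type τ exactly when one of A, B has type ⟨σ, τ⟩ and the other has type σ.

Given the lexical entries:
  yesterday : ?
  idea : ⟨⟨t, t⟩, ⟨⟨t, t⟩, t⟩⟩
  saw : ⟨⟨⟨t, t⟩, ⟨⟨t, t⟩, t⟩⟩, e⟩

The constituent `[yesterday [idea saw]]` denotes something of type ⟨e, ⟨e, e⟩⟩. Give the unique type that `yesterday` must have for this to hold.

⟨e, ⟨e, ⟨e, e⟩⟩⟩

For [yesterday [idea saw]] to have type ⟨e, ⟨e, e⟩⟩ with [idea saw] of type e, yesterday must be the function: yesterday : ⟨e, ⟨e, ⟨e, e⟩⟩⟩.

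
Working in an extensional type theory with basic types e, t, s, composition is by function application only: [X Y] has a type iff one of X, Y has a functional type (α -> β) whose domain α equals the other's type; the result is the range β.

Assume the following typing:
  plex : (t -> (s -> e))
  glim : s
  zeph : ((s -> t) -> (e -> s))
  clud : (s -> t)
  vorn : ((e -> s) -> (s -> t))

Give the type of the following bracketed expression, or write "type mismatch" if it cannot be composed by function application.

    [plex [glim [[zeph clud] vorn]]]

(s -> e)

[zeph clud]: ((s -> t) -> (e -> s)) applied to (s -> t) yields (e -> s).
[[zeph clud] vorn]: ((e -> s) -> (s -> t)) applied to (e -> s) yields (s -> t).
[glim [[zeph clud] vorn]]: (s -> t) applied to s yields t.
[plex [glim [[zeph clud] vorn]]]: (t -> (s -> e)) applied to t yields (s -> e).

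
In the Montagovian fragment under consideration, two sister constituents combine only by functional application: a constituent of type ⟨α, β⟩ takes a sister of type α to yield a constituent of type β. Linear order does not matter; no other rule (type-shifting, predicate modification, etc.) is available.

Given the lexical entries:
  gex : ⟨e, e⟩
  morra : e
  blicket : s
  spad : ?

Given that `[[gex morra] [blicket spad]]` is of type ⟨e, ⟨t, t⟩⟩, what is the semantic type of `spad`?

⟨s, ⟨e, ⟨e, ⟨t, t⟩⟩⟩⟩

For [[gex morra] [blicket spad]] to have type ⟨e, ⟨t, t⟩⟩ with [gex morra] of type e, [blicket spad] must be the function: [blicket spad] : ⟨e, ⟨e, ⟨t, t⟩⟩⟩.
For [blicket spad] to have type ⟨e, ⟨e, ⟨t, t⟩⟩⟩ with blicket of type s, spad must be the function: spad : ⟨s, ⟨e, ⟨e, ⟨t, t⟩⟩⟩⟩.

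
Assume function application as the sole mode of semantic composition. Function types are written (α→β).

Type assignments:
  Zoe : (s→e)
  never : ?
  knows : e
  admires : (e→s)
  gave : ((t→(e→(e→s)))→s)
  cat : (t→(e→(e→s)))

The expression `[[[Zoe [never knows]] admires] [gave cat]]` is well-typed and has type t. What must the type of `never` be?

For [[[Zoe [never knows]] admires] [gave cat]] to have type t with [gave cat] of type s, [[Zoe [never knows]] admires] must be the function: [[Zoe [never knows]] admires] : (s→t).
For [[Zoe [never knows]] admires] to have type (s→t) with admires of type (e→s), [Zoe [never knows]] must be the function: [Zoe [never knows]] : ((e→s)→(s→t)).
For [Zoe [never knows]] to have type ((e→s)→(s→t)) with Zoe of type (s→e), [never knows] must be the function: [never knows] : ((s→e)→((e→s)→(s→t))).
For [never knows] to have type ((s→e)→((e→s)→(s→t))) with knows of type e, never must be the function: never : (e→((s→e)→((e→s)→(s→t)))).

(e→((s→e)→((e→s)→(s→t))))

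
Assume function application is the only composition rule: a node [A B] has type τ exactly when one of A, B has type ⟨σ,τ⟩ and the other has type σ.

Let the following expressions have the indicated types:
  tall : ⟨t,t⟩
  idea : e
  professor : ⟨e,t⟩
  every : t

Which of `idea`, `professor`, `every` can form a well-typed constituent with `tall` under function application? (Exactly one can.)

every

idea : e — does not combine with tall.
professor : ⟨e,t⟩ — does not combine with tall.
every — combines: tall : ⟨t,t⟩ takes every : t as argument, giving t.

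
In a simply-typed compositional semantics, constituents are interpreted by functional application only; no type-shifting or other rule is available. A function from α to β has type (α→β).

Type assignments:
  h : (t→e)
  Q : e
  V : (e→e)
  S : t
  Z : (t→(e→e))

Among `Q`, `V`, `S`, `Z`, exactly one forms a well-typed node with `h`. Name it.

Q : e — does not combine with h.
V : (e→e) — does not combine with h.
S — combines: h : (t→e) takes S : t as argument, giving e.
Z : (t→(e→e)) — does not combine with h.

S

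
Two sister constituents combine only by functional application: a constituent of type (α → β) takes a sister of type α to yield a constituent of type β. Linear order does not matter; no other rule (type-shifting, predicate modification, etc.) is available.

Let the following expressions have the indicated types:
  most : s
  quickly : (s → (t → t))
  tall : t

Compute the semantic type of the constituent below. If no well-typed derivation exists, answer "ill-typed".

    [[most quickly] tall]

t

[most quickly]: functor quickly : (s → (t → t)), argument most : s; result (t → t).
[[most quickly] tall]: functor [most quickly] : (t → t), argument tall : t; result t.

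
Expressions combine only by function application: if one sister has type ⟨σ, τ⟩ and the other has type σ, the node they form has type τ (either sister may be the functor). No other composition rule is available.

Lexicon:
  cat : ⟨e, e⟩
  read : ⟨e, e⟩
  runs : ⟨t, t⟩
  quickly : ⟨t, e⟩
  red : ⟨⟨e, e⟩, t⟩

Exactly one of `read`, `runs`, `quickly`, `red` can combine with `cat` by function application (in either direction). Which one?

red

read : ⟨e, e⟩ — cat needs e; read needs e; neither fits.
runs : ⟨t, t⟩ — cat needs e; runs needs t; neither fits.
quickly : ⟨t, e⟩ — cat needs e; quickly needs t; neither fits.
red — combines: red : ⟨⟨e, e⟩, t⟩ takes cat : ⟨e, e⟩ as argument, giving t.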